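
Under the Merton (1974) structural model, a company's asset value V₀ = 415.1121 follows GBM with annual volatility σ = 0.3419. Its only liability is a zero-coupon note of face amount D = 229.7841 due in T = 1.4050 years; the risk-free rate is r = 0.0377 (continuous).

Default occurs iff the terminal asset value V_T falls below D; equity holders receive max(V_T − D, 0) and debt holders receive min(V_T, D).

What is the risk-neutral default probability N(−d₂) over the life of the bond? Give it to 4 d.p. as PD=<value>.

d₁ = [ln(V₀/D) + (r + σ²/2)T] / (σ√T)
   = [ln(415.1121/229.7841) + (0.0377 + 0.5·0.3419²)·1.4050] / (0.3419·√1.4050)
   = [0.591408 + 0.135088] / 0.405263 = 1.792652
d₂ = d₁ − σ√T = 1.792652 − 0.405263 = 1.387389
risk-neutral PD = N(−d₂) = N(-1.387389) = 0.082662

PD=0.0827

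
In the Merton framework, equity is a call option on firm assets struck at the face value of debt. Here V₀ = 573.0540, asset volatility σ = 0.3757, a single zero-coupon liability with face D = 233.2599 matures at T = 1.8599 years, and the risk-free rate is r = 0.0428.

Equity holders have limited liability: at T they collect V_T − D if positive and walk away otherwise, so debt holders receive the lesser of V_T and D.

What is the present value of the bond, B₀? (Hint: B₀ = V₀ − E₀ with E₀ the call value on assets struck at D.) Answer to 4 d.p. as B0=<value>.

B0=213.5193

d₁ = [ln(V₀/D) + (r + σ²/2)T] / (σ√T)
   = [ln(573.0540/233.2599) + (0.0428 + 0.5·0.3757²)·1.8599] / (0.3757·√1.8599)
   = [0.898827 + 0.210867] / 0.512373 = 2.165793
d₂ = d₁ − σ√T = 2.165793 − 0.512373 = 1.653420
N(d₁) = 0.984836,  N(d₂) = 0.950877,  e^(−rT) = 0.923482
E₀ = V₀·N(d₁) − D·e^(−rT)·N(d₂)
   = 573.0540·0.984836 − 233.2599·0.923482·0.950877 = 359.534704
B₀ = V₀ − E₀ = 573.0540 − 359.534704 = 213.519296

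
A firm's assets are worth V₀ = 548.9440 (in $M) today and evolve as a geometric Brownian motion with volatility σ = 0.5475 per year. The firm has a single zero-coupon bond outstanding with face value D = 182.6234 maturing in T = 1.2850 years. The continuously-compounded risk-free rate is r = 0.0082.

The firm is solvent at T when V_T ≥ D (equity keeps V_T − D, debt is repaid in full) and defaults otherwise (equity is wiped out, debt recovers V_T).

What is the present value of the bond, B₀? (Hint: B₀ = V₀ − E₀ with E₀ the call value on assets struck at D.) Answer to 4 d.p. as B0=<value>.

d₁ = [ln(V₀/D) + (r + σ²/2)T] / (σ√T)
   = [ln(548.9440/182.6234) + (0.0082 + 0.5·0.5475²)·1.2850] / (0.5475·√1.2850)
   = [1.100570 + 0.203130] / 0.620634 = 2.100594
d₂ = d₁ − σ√T = 2.100594 − 0.620634 = 1.479960
N(d₁) = 0.982162,  N(d₂) = 0.930558,  e^(−rT) = 0.989518
E₀ = V₀·N(d₁) − D·e^(−rT)·N(d₂)
   = 548.9440·0.982162 − 182.6234·0.989518·0.930558 = 370.991372
B₀ = V₀ − E₀ = 548.9440 − 370.991372 = 177.952628

B0=177.9526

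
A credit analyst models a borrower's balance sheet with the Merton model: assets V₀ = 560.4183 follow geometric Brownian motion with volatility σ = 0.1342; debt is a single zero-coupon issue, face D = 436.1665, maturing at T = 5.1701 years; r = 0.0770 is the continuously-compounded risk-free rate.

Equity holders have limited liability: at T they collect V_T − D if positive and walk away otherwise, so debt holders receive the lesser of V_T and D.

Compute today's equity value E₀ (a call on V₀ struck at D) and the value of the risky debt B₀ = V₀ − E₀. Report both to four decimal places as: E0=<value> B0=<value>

d₁ = [ln(V₀/D) + (r + σ²/2)T] / (σ√T)
   = [ln(560.4183/436.1665) + (0.0770 + 0.5·0.1342²)·5.1701] / (0.1342·√5.1701)
   = [0.250659 + 0.444654] / 0.305142 = 2.278654
d₂ = d₁ − σ√T = 2.278654 − 0.305142 = 1.973512
N(d₁) = 0.988656,  N(d₂) = 0.975781,  e^(−rT) = 0.671596
E₀ = V₀·N(d₁) − D·e^(−rT)·N(d₂)
   = 560.4183·0.988656 − 436.1665·0.671596·0.975781 = 268.227471
B₀ = V₀ − E₀ = 560.4183 − 268.227471 = 292.190829

E0=268.2275 B0=292.1908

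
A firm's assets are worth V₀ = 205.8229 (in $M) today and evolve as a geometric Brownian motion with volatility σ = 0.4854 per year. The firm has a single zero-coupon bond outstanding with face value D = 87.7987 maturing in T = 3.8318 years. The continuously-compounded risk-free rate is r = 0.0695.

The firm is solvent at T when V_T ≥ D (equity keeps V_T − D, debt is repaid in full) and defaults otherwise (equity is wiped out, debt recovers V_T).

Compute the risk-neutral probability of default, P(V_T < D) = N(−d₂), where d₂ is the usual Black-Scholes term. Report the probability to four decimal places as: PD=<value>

PD=0.2414

d₁ = [ln(V₀/D) + (r + σ²/2)T] / (σ√T)
   = [ln(205.8229/87.7987) + (0.0695 + 0.5·0.4854²)·3.8318] / (0.4854·√3.8318)
   = [0.851969 + 0.717721] / 0.950170 = 1.652011
d₂ = d₁ − σ√T = 1.652011 − 0.950170 = 0.701841
risk-neutral PD = N(−d₂) = N(-0.701841) = 0.241389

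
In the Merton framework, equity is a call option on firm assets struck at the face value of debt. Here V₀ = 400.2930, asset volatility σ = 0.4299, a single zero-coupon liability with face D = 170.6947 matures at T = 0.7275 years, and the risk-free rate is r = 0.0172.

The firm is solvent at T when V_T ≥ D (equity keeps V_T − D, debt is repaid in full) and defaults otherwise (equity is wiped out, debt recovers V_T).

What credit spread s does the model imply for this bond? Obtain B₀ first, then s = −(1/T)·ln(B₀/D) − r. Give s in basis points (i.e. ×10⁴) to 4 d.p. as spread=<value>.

d₁ = [ln(V₀/D) + (r + σ²/2)T] / (σ√T)
   = [ln(400.2930/170.6947) + (0.0172 + 0.5·0.4299²)·0.7275] / (0.4299·√0.7275)
   = [0.852320 + 0.079739] / 0.366677 = 2.541907
d₂ = d₁ − σ√T = 2.541907 − 0.366677 = 2.175229
N(d₁) = 0.994488,  N(d₂) = 0.985194,  e^(−rT) = 0.987565
E₀ = V₀·N(d₁) − D·e^(−rT)·N(d₂)
   = 400.2930·0.994488 − 170.6947·0.987565·0.985194 = 232.010244
B₀ = V₀ − E₀ = 400.2930 − 232.010244 = 168.282756
spread = −(1/T)·ln(B₀/D) − r = −(1/0.7275)·ln(168.282756/170.6947) − 0.0172 = 0.00236144
in basis points: 0.00236144 × 10⁴ = 23.6144 bp

spread=23.6144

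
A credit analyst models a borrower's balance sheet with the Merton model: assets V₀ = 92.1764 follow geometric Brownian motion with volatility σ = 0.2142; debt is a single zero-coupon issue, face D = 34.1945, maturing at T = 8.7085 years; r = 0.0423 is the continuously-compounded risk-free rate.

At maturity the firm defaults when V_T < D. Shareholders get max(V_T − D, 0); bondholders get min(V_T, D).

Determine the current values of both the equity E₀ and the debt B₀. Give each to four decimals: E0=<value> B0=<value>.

d₁ = [ln(V₀/D) + (r + σ²/2)T] / (σ√T)
   = [ln(92.1764/34.1945) + (0.0423 + 0.5·0.2142²)·8.7085] / (0.2142·√8.7085)
   = [0.991639 + 0.568150] / 0.632108 = 2.467600
d₂ = d₁ − σ√T = 2.467600 − 0.632108 = 1.835492
N(d₁) = 0.993199,  N(d₂) = 0.966784,  e^(−rT) = 0.691861
E₀ = V₀·N(d₁) − D·e^(−rT)·N(d₂)
   = 92.1764·0.993199 − 34.1945·0.691861·0.966784 = 68.677470
B₀ = V₀ − E₀ = 92.1764 − 68.677470 = 23.498930

E0=68.6775 B0=23.4989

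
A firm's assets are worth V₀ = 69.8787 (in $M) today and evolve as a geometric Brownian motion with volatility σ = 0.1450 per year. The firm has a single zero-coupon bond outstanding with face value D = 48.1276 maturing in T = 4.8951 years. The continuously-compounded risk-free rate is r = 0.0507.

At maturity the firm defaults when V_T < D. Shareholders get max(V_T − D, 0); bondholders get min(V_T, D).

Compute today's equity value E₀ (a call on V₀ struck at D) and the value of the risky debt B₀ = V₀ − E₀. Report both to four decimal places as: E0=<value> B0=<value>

E0=32.4924 B0=37.3863

d₁ = [ln(V₀/D) + (r + σ²/2)T] / (σ√T)
   = [ln(69.8787/48.1276) + (0.0507 + 0.5·0.1450²)·4.8951] / (0.1450·√4.8951)
   = [0.372905 + 0.299641] / 0.320811 = 2.096397
d₂ = d₁ − σ√T = 2.096397 − 0.320811 = 1.775586
N(d₁) = 0.981976,  N(d₂) = 0.962099,  e^(−rT) = 0.780218
E₀ = V₀·N(d₁) − D·e^(−rT)·N(d₂)
   = 69.8787·0.981976 − 48.1276·0.780218·0.962099 = 32.492376
B₀ = V₀ − E₀ = 69.8787 − 32.492376 = 37.386324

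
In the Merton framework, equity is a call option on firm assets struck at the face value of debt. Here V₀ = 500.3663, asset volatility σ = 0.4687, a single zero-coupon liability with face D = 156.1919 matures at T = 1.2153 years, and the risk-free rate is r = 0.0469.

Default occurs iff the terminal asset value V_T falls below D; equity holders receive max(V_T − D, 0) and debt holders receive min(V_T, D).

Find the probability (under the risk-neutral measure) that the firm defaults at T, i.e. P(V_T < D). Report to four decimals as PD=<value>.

d₁ = [ln(V₀/D) + (r + σ²/2)T] / (σ√T)
   = [ln(500.3663/156.1919) + (0.0469 + 0.5·0.4687²)·1.2153] / (0.4687·√1.2153)
   = [1.164255 + 0.190486] / 0.516698 = 2.621921
d₂ = d₁ − σ√T = 2.621921 − 0.516698 = 2.105223
risk-neutral PD = N(−d₂) = N(-2.105223) = 0.017636

PD=0.0176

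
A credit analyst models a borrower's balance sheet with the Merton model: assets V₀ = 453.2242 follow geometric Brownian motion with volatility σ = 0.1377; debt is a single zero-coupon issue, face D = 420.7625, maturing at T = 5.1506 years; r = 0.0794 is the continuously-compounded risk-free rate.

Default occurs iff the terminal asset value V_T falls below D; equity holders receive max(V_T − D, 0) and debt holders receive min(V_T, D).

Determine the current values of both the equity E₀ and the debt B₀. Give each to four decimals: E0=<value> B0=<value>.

d₁ = [ln(V₀/D) + (r + σ²/2)T] / (σ√T)
   = [ln(453.2242/420.7625) + (0.0794 + 0.5·0.1377²)·5.1506] / (0.1377·√5.1506)
   = [0.074318 + 0.457789] / 0.312509 = 1.702692
d₂ = d₁ − σ√T = 1.702692 − 0.312509 = 1.390183
N(d₁) = 0.955687,  N(d₂) = 0.917763,  e^(−rT) = 0.664342
E₀ = V₀·N(d₁) − D·e^(−rT)·N(d₂)
   = 453.2242·0.955687 − 420.7625·0.664342·0.917763 = 176.597833
B₀ = V₀ − E₀ = 453.2242 − 176.597833 = 276.626367

E0=176.5978 B0=276.6264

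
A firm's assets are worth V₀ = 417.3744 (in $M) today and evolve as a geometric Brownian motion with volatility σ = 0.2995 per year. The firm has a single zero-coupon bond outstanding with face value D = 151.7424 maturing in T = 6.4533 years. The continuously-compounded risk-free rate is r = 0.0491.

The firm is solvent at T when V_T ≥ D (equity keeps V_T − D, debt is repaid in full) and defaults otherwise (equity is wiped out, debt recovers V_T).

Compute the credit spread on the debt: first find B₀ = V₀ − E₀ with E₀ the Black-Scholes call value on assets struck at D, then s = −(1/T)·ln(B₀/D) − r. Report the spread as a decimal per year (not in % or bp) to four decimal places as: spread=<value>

d₁ = [ln(V₀/D) + (r + σ²/2)T] / (σ√T)
   = [ln(417.3744/151.7424) + (0.0491 + 0.5·0.2995²)·6.4533] / (0.2995·√6.4533)
   = [1.011799 + 0.606288] / 0.760830 = 2.126739
d₂ = d₁ − σ√T = 2.126739 − 0.760830 = 1.365909
N(d₁) = 0.983279,  N(d₂) = 0.914016,  e^(−rT) = 0.728435
E₀ = V₀·N(d₁) − D·e^(−rT)·N(d₂)
   = 417.3744·0.983279 − 151.7424·0.728435·0.914016 = 309.365243
B₀ = V₀ − E₀ = 417.3744 − 309.365243 = 108.009157
spread = −(1/T)·ln(B₀/D) − r = −(1/6.4533)·ln(108.009157/151.7424) − 0.0491 = 0.00358132

spread=0.0036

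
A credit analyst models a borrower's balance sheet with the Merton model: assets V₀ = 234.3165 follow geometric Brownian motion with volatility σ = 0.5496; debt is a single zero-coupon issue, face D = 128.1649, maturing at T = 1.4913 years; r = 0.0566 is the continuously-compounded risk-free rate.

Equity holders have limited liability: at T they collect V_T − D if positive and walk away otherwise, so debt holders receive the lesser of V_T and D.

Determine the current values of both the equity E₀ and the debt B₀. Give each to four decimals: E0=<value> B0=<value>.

d₁ = [ln(V₀/D) + (r + σ²/2)T] / (σ√T)
   = [ln(234.3165/128.1649) + (0.0566 + 0.5·0.5496²)·1.4913] / (0.5496·√1.4913)
   = [0.603355 + 0.309639] / 0.671165 = 1.360312
d₂ = d₁ − σ√T = 1.360312 − 0.671165 = 0.689147
N(d₁) = 0.913134,  N(d₂) = 0.754635,  e^(−rT) = 0.919057
E₀ = V₀·N(d₁) − D·e^(−rT)·N(d₂)
   = 234.3165·0.913134 − 128.1649·0.919057·0.754635 = 125.073439
B₀ = V₀ − E₀ = 234.3165 − 125.073439 = 109.243061

E0=125.0734 B0=109.2431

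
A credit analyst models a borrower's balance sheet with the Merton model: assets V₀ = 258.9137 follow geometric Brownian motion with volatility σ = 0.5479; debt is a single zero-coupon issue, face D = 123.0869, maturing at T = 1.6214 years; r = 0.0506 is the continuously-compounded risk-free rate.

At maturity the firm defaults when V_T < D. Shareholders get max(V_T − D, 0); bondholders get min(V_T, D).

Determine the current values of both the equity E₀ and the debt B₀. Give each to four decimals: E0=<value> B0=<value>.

d₁ = [ln(V₀/D) + (r + σ²/2)T] / (σ√T)
   = [ln(258.9137/123.0869) + (0.0506 + 0.5·0.5479²)·1.6214] / (0.5479·√1.6214)
   = [0.743604 + 0.325410] / 0.697664 = 1.532277
d₂ = d₁ − σ√T = 1.532277 − 0.697664 = 0.834613
N(d₁) = 0.937273,  N(d₂) = 0.798032,  e^(−rT) = 0.921232
E₀ = V₀·N(d₁) − D·e^(−rT)·N(d₂)
   = 258.9137·0.937273 − 123.0869·0.921232·0.798032 = 152.182625
B₀ = V₀ − E₀ = 258.9137 − 152.182625 = 106.731075

E0=152.1826 B0=106.7311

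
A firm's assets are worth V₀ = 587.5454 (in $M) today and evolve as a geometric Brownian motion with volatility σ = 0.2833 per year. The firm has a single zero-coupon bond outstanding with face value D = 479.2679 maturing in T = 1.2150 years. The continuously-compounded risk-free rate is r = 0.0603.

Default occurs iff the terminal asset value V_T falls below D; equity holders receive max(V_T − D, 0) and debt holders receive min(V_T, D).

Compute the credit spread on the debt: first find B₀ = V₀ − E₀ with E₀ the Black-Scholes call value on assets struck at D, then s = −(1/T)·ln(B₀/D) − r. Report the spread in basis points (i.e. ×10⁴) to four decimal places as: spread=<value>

d₁ = [ln(V₀/D) + (r + σ²/2)T] / (σ√T)
   = [ln(587.5454/479.2679) + (0.0603 + 0.5·0.2833²)·1.2150] / (0.2833·√1.2150)
   = [0.203694 + 0.122022] / 0.312273 = 1.043047
d₂ = d₁ − σ√T = 1.043047 − 0.312273 = 0.730774
N(d₁) = 0.851537,  N(d₂) = 0.767541,  e^(−rT) = 0.929355
E₀ = V₀·N(d₁) − D·e^(−rT)·N(d₂)
   = 587.5454·0.851537 − 479.2679·0.929355·0.767541 = 158.445898
B₀ = V₀ − E₀ = 587.5454 − 158.445898 = 429.099502
spread = −(1/T)·ln(B₀/D) − r = −(1/1.2150)·ln(429.099502/479.2679) − 0.0603 = 0.03070486
in basis points: 0.03070486 × 10⁴ = 307.0486 bp

spread=307.0486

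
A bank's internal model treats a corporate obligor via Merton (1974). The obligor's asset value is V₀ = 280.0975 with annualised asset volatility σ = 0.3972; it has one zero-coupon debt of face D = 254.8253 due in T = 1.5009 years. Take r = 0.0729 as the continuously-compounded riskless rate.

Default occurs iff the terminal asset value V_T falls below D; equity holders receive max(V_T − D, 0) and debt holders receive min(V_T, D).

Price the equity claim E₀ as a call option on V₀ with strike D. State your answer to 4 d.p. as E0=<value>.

E0=78.8491

d₁ = [ln(V₀/D) + (r + σ²/2)T] / (σ√T)
   = [ln(280.0975/254.8253) + (0.0729 + 0.5·0.3972²)·1.5009] / (0.3972·√1.5009)
   = [0.094560 + 0.227812] / 0.486615 = 0.662479
d₂ = d₁ − σ√T = 0.662479 − 0.486615 = 0.175865
N(d₁) = 0.746168,  N(d₂) = 0.569800,  e^(−rT) = 0.896358
E₀ = V₀·N(d₁) − D·e^(−rT)·N(d₂)
   = 280.0975·0.746168 − 254.8253·0.896358·0.569800 = 78.849138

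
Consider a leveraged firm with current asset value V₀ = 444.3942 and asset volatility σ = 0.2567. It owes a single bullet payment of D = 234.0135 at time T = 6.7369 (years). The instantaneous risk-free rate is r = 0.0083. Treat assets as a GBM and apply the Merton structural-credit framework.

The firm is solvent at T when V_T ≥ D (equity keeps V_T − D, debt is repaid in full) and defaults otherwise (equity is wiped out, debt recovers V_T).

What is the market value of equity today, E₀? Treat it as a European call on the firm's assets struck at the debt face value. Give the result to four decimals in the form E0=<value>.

E0=238.4695

d₁ = [ln(V₀/D) + (r + σ²/2)T] / (σ√T)
   = [ln(444.3942/234.0135) + (0.0083 + 0.5·0.2567²)·6.7369] / (0.2567·√6.7369)
   = [0.641333 + 0.277880] / 0.666279 = 1.379623
d₂ = d₁ − σ√T = 1.379623 − 0.666279 = 0.713344
N(d₁) = 0.916149,  N(d₂) = 0.762184,  e^(−rT) = 0.945618
E₀ = V₀·N(d₁) − D·e^(−rT)·N(d₂)
   = 444.3942·0.916149 − 234.0135·0.945618·0.762184 = 238.469461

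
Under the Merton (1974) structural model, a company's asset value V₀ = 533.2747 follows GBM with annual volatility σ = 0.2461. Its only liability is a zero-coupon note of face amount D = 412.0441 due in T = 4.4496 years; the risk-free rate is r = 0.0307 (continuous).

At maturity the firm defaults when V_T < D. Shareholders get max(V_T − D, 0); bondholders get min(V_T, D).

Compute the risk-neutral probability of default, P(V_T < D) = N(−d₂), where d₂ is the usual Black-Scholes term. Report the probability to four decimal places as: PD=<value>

PD=0.3084

d₁ = [ln(V₀/D) + (r + σ²/2)T] / (σ√T)
   = [ln(533.2747/412.0441) + (0.0307 + 0.5·0.2461²)·4.4496] / (0.2461·√4.4496)
   = [0.257906 + 0.271348] / 0.519125 = 1.019512
d₂ = d₁ − σ√T = 1.019512 − 0.519125 = 0.500387
risk-neutral PD = N(−d₂) = N(-0.500387) = 0.308401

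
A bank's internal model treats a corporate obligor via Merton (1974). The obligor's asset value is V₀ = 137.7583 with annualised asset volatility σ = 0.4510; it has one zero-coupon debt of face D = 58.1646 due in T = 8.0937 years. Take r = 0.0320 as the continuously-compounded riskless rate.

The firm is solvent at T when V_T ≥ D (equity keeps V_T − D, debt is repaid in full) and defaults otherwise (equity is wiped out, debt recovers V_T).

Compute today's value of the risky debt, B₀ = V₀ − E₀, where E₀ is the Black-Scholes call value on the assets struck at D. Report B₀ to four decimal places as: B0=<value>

d₁ = [ln(V₀/D) + (r + σ²/2)T] / (σ√T)
   = [ln(137.7583/58.1646) + (0.0320 + 0.5·0.4510²)·8.0937] / (0.4510·√8.0937)
   = [0.862224 + 1.082132] / 1.283069 = 1.515394
d₂ = d₁ − σ√T = 1.515394 − 1.283069 = 0.232325
N(d₁) = 0.935164,  N(d₂) = 0.591857,  e^(−rT) = 0.771824
E₀ = V₀·N(d₁) − D·e^(−rT)·N(d₂)
   = 137.7583·0.935164 − 58.1646·0.771824·0.591857 = 102.256406
B₀ = V₀ − E₀ = 137.7583 − 102.256406 = 35.501894

B0=35.5019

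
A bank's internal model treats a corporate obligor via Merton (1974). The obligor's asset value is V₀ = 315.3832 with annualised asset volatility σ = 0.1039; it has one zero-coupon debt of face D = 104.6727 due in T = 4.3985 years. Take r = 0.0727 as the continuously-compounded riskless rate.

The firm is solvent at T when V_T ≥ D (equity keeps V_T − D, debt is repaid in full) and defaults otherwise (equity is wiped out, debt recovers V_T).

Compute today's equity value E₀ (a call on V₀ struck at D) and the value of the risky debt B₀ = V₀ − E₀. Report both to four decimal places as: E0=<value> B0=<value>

E0=239.3578 B0=76.0254

d₁ = [ln(V₀/D) + (r + σ²/2)T] / (σ√T)
   = [ln(315.3832/104.6727) + (0.0727 + 0.5·0.1039²)·4.3985] / (0.1039·√4.3985)
   = [1.102950 + 0.343512] / 0.217905 = 6.638031
d₂ = d₁ − σ√T = 6.638031 − 0.217905 = 6.420126
N(d₁) = 1.000000,  N(d₂) = 1.000000,  e^(−rT) = 0.726315
E₀ = V₀·N(d₁) − D·e^(−rT)·N(d₂)
   = 315.3832·1.000000 − 104.6727·0.726315·1.000000 = 239.357808
B₀ = V₀ − E₀ = 315.3832 − 239.357808 = 76.025392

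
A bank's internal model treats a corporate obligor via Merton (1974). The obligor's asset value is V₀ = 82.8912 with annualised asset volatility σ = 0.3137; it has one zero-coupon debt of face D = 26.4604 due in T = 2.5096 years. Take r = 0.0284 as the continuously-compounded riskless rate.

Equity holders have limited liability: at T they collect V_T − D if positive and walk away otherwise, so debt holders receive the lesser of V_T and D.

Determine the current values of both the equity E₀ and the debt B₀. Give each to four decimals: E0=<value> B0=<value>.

E0=58.3036 B0=24.5876

d₁ = [ln(V₀/D) + (r + σ²/2)T] / (σ√T)
   = [ln(82.8912/26.4604) + (0.0284 + 0.5·0.3137²)·2.5096] / (0.3137·√2.5096)
   = [1.141880 + 0.194755] / 0.496955 = 2.689650
d₂ = d₁ − σ√T = 2.689650 − 0.496955 = 2.192696
N(d₁) = 0.996424,  N(d₂) = 0.985835,  e^(−rT) = 0.931208
E₀ = V₀·N(d₁) − D·e^(−rT)·N(d₂)
   = 82.8912·0.996424 − 26.4604·0.931208·0.985835 = 58.303636
B₀ = V₀ − E₀ = 82.8912 − 58.303636 = 24.587564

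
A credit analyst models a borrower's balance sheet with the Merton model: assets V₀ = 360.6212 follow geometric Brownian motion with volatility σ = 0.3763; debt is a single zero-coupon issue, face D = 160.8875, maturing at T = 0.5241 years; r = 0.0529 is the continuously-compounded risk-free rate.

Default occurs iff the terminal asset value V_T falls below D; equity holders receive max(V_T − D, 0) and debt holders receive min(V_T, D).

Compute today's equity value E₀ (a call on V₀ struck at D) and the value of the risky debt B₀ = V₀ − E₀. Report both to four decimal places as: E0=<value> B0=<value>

d₁ = [ln(V₀/D) + (r + σ²/2)T] / (σ√T)
   = [ln(360.6212/160.8875) + (0.0529 + 0.5·0.3763²)·0.5241] / (0.3763·√0.5241)
   = [0.807123 + 0.064832] / 0.272421 = 3.200755
d₂ = d₁ − σ√T = 3.200755 − 0.272421 = 2.928334
N(d₁) = 0.999315,  N(d₂) = 0.998296,  e^(−rT) = 0.972656
E₀ = V₀·N(d₁) − D·e^(−rT)·N(d₂)
   = 360.6212·0.999315 − 160.8875·0.972656·0.998296 = 204.152516
B₀ = V₀ − E₀ = 360.6212 − 204.152516 = 156.468684

E0=204.1525 B0=156.4687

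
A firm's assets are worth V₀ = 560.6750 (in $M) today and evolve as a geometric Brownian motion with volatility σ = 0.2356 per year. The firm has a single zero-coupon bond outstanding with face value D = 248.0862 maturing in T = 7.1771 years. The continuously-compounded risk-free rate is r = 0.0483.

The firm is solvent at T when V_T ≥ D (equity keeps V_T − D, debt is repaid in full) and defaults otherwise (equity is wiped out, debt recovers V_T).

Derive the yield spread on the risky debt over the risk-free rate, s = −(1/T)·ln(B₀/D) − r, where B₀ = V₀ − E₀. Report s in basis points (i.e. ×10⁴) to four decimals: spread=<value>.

d₁ = [ln(V₀/D) + (r + σ²/2)T] / (σ√T)
   = [ln(560.6750/248.0862) + (0.0483 + 0.5·0.2356²)·7.1771] / (0.2356·√7.1771)
   = [0.815365 + 0.545845] / 0.631175 = 2.156629
d₂ = d₁ − σ√T = 2.156629 − 0.631175 = 1.525454
N(d₁) = 0.984483,  N(d₂) = 0.936427,  e^(−rT) = 0.707050
E₀ = V₀·N(d₁) − D·e^(−rT)·N(d₂)
   = 560.6750·0.984483 − 248.0862·0.707050·0.936427 = 387.716790
B₀ = V₀ − E₀ = 560.6750 − 387.716790 = 172.958210
spread = −(1/T)·ln(B₀/D) − r = −(1/7.1771)·ln(172.958210/248.0862) − 0.0483 = 0.00196073
in basis points: 0.00196073 × 10⁴ = 19.6073 bp

spread=19.6073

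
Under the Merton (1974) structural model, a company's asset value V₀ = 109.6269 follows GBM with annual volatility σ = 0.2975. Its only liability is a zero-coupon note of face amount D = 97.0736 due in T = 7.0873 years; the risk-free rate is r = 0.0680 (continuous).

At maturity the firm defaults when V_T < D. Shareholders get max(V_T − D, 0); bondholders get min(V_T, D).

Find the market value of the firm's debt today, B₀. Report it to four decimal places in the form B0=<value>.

d₁ = [ln(V₀/D) + (r + σ²/2)T] / (σ√T)
   = [ln(109.6269/97.0736) + (0.0680 + 0.5·0.2975²)·7.0873] / (0.2975·√7.0873)
   = [0.121613 + 0.795572] / 0.792004 = 1.158056
d₂ = d₁ − σ√T = 1.158056 − 0.792004 = 0.366052
N(d₁) = 0.876579,  N(d₂) = 0.642837,  e^(−rT) = 0.617586
E₀ = V₀·N(d₁) − D·e^(−rT)·N(d₂)
   = 109.6269·0.876579 − 97.0736·0.617586·0.642837 = 57.557759
B₀ = V₀ − E₀ = 109.6269 − 57.557759 = 52.069141

B0=52.0691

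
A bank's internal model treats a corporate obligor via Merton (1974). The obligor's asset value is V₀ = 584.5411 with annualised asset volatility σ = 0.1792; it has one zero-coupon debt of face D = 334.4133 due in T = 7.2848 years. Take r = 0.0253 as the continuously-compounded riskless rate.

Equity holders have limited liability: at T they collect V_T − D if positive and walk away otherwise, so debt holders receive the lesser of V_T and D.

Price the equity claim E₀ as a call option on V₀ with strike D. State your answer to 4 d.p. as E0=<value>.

d₁ = [ln(V₀/D) + (r + σ²/2)T] / (σ√T)
   = [ln(584.5411/334.4133) + (0.0253 + 0.5·0.1792²)·7.2848] / (0.1792·√7.2848)
   = [0.558449 + 0.301273] / 0.483667 = 1.777507
d₂ = d₁ − σ√T = 1.777507 − 0.483667 = 1.293839
N(d₁) = 0.962258,  N(d₂) = 0.902139,  e^(−rT) = 0.831682
E₀ = V₀·N(d₁) − D·e^(−rT)·N(d₂)
   = 584.5411·0.962258 − 334.4133·0.831682·0.902139 = 311.571135

E0=311.5711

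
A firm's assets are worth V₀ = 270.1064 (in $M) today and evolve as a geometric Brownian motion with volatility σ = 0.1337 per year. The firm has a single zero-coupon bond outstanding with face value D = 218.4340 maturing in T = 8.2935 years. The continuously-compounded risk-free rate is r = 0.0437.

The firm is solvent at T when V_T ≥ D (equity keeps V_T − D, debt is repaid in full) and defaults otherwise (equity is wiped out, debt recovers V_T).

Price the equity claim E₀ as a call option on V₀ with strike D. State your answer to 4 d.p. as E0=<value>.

d₁ = [ln(V₀/D) + (r + σ²/2)T] / (σ√T)
   = [ln(270.1064/218.4340) + (0.0437 + 0.5·0.1337²)·8.2935] / (0.1337·√8.2935)
   = [0.212332 + 0.436552] / 0.385035 = 1.685259
d₂ = d₁ − σ√T = 1.685259 − 0.385035 = 1.300224
N(d₁) = 0.954031,  N(d₂) = 0.903238,  e^(−rT) = 0.695986
E₀ = V₀·N(d₁) − D·e^(−rT)·N(d₂)
   = 270.1064·0.954031 − 218.4340·0.695986·0.903238 = 120.373276

E0=120.3733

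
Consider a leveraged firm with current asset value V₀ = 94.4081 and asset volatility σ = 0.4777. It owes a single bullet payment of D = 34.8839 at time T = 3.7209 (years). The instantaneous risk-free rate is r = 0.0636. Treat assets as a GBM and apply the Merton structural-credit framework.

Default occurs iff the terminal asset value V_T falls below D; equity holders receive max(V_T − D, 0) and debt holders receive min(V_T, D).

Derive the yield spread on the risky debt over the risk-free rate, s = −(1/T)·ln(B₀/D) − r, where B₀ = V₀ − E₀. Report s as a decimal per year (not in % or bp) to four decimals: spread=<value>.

d₁ = [ln(V₀/D) + (r + σ²/2)T] / (σ√T)
   = [ln(94.4081/34.8839) + (0.0636 + 0.5·0.4777²)·3.7209] / (0.4777·√3.7209)
   = [0.995601 + 0.661199] / 0.921466 = 1.798005
d₂ = d₁ − σ√T = 1.798005 − 0.921466 = 0.876539
N(d₁) = 0.963912,  N(d₂) = 0.809632,  e^(−rT) = 0.789268
E₀ = V₀·N(d₁) − D·e^(−rT)·N(d₂)
   = 94.4081·0.963912 − 34.8839·0.789268·0.809632 = 68.709710
B₀ = V₀ − E₀ = 94.4081 − 68.709710 = 25.698390
spread = −(1/T)·ln(B₀/D) − r = −(1/3.7209)·ln(25.698390/34.8839) − 0.0636 = 0.01852987

spread=0.0185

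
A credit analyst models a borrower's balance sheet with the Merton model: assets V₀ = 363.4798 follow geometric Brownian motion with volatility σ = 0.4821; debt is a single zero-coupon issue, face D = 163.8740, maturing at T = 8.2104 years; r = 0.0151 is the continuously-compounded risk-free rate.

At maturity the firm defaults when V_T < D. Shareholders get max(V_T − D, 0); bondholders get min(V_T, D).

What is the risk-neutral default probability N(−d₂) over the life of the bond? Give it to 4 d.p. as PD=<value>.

d₁ = [ln(V₀/D) + (r + σ²/2)T] / (σ√T)
   = [ln(363.4798/163.8740) + (0.0151 + 0.5·0.4821²)·8.2104] / (0.4821·√8.2104)
   = [0.796626 + 1.078109] / 1.381399 = 1.357127
d₂ = d₁ − σ√T = 1.357127 − 1.381399 = -0.024272
risk-neutral PD = N(−d₂) = N(0.024272) = 0.509682

PD=0.5097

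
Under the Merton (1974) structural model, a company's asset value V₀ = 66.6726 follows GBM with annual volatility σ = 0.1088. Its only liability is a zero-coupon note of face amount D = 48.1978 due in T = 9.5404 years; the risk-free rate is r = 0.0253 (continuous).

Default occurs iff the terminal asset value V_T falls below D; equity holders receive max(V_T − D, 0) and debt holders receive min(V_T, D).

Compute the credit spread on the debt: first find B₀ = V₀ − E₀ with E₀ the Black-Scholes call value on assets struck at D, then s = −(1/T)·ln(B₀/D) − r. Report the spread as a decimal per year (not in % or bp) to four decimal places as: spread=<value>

d₁ = [ln(V₀/D) + (r + σ²/2)T] / (σ√T)
   = [ln(66.6726/48.1978) + (0.0253 + 0.5·0.1088²)·9.5404] / (0.1088·√9.5404)
   = [0.324481 + 0.297839] / 0.336056 = 1.851831
d₂ = d₁ − σ√T = 1.851831 − 0.336056 = 1.515775
N(d₁) = 0.967975,  N(d₂) = 0.935212,  e^(−rT) = 0.785549
E₀ = V₀·N(d₁) − D·e^(−rT)·N(d₂)
   = 66.6726·0.967975 − 48.1978·0.785549·0.935212 = 29.128655
B₀ = V₀ − E₀ = 66.6726 − 29.128655 = 37.543945
spread = −(1/T)·ln(B₀/D) − r = −(1/9.5404)·ln(37.543945/48.1978) − 0.0253 = 0.00088352

spread=0.0009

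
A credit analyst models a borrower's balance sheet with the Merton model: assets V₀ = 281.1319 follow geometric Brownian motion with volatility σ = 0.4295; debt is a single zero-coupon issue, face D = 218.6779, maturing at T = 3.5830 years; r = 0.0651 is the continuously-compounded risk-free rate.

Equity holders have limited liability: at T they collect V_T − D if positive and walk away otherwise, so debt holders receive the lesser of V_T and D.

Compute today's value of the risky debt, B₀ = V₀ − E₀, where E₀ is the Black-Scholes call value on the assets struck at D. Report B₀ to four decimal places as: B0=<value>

d₁ = [ln(V₀/D) + (r + σ²/2)T] / (σ√T)
   = [ln(281.1319/218.6779) + (0.0651 + 0.5·0.4295²)·3.5830] / (0.4295·√3.5830)
   = [0.251224 + 0.563732] / 0.812993 = 1.002415
d₂ = d₁ − σ√T = 1.002415 − 0.812993 = 0.189422
N(d₁) = 0.841928,  N(d₂) = 0.575119,  e^(−rT) = 0.791953
E₀ = V₀·N(d₁) − D·e^(−rT)·N(d₂)
   = 281.1319·0.841928 − 218.6779·0.791953·0.575119 = 137.092300
B₀ = V₀ − E₀ = 281.1319 − 137.092300 = 144.039600

B0=144.0396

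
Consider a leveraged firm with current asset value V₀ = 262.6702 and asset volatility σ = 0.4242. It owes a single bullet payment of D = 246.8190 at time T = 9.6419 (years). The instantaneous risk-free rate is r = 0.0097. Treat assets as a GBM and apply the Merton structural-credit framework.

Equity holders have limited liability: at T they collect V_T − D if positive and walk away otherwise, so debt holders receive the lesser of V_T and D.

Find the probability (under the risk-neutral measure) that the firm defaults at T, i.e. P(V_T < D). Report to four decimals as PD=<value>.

d₁ = [ln(V₀/D) + (r + σ²/2)T] / (σ√T)
   = [ln(262.6702/246.8190) + (0.0097 + 0.5·0.4242²)·9.6419] / (0.4242·√9.6419)
   = [0.062244 + 0.961035] / 1.317201 = 0.776859
d₂ = d₁ − σ√T = 0.776859 − 1.317201 = -0.540342
risk-neutral PD = N(−d₂) = N(0.540342) = 0.705519

PD=0.7055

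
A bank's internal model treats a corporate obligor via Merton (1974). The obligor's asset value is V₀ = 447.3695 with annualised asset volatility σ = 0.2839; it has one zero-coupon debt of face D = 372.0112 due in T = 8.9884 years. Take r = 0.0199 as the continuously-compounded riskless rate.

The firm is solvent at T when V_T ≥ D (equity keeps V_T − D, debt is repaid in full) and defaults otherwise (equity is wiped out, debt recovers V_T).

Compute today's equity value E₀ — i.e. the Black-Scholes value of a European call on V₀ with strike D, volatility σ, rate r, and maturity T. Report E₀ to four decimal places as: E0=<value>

E0=203.5437

d₁ = [ln(V₀/D) + (r + σ²/2)T] / (σ√T)
   = [ln(447.3695/372.0112) + (0.0199 + 0.5·0.2839²)·8.9884] / (0.2839·√8.9884)
   = [0.184461 + 0.541098] / 0.851151 = 0.852445
d₂ = d₁ − σ√T = 0.852445 − 0.851151 = 0.001294
N(d₁) = 0.803016,  N(d₂) = 0.500516,  e^(−rT) = 0.836215
E₀ = V₀·N(d₁) − D·e^(−rT)·N(d₂)
   = 447.3695·0.803016 − 372.0112·0.836215·0.500516 = 203.543731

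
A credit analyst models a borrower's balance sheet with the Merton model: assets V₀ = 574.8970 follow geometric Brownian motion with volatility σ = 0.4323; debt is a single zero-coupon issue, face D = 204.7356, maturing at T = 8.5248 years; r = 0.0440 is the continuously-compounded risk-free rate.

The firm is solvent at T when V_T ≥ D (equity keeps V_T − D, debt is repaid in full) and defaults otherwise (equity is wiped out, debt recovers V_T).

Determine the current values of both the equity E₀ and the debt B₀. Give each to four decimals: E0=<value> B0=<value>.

d₁ = [ln(V₀/D) + (r + σ²/2)T] / (σ√T)
   = [ln(574.8970/204.7356) + (0.0440 + 0.5·0.4323²)·8.5248] / (0.4323·√8.5248)
   = [1.032472 + 1.171663] / 1.262198 = 1.746267
d₂ = d₁ − σ√T = 1.746267 − 1.262198 = 0.484070
N(d₁) = 0.959618,  N(d₂) = 0.685832,  e^(−rT) = 0.687227
E₀ = V₀·N(d₁) − D·e^(−rT)·N(d₂)
   = 574.8970·0.959618 − 204.7356·0.687227·0.685832 = 455.184996
B₀ = V₀ − E₀ = 574.8970 − 455.184996 = 119.712004

E0=455.1850 B0=119.7120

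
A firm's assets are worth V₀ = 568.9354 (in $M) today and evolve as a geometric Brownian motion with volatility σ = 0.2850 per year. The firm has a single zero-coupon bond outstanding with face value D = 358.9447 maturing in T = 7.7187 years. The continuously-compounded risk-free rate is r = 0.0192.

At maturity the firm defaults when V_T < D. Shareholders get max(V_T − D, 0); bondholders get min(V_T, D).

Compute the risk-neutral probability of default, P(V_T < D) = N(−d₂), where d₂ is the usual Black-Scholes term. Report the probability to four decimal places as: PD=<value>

d₁ = [ln(V₀/D) + (r + σ²/2)T] / (σ√T)
   = [ln(568.9354/358.9447) + (0.0192 + 0.5·0.2850²)·7.7187] / (0.2850·√7.7187)
   = [0.460599 + 0.461675] / 0.791803 = 1.164777
d₂ = d₁ − σ√T = 1.164777 − 0.791803 = 0.372974
risk-neutral PD = N(−d₂) = N(-0.372974) = 0.354584

PD=0.3546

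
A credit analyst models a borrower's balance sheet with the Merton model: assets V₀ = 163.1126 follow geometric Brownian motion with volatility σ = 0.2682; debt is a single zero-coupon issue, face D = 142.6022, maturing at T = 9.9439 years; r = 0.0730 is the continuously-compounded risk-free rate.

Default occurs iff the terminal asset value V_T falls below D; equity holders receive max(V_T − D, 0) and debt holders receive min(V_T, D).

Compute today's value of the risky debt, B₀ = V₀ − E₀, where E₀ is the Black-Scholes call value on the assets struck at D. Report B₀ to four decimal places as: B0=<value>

d₁ = [ln(V₀/D) + (r + σ²/2)T] / (σ√T)
   = [ln(163.1126/142.6022) + (0.0730 + 0.5·0.2682²)·9.9439] / (0.2682·√9.9439)
   = [0.134382 + 1.083543] / 0.845741 = 1.440069
d₂ = d₁ − σ√T = 1.440069 − 0.845741 = 0.594329
N(d₁) = 0.925076,  N(d₂) = 0.723854,  e^(−rT) = 0.483887
E₀ = V₀·N(d₁) − D·e^(−rT)·N(d₂)
   = 163.1126·0.925076 − 142.6022·0.483887·0.723854 = 100.943267
B₀ = V₀ − E₀ = 163.1126 − 100.943267 = 62.169333

B0=62.1693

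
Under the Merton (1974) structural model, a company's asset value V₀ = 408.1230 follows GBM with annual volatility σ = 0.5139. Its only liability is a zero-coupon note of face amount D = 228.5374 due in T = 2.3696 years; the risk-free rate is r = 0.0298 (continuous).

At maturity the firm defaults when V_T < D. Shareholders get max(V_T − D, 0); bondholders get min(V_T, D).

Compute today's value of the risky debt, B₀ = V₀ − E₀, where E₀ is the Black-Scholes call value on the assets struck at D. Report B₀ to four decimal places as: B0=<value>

B0=187.2277

d₁ = [ln(V₀/D) + (r + σ²/2)T] / (σ√T)
   = [ln(408.1230/228.5374) + (0.0298 + 0.5·0.5139²)·2.3696] / (0.5139·√2.3696)
   = [0.579869 + 0.383512] / 0.791072 = 1.217816
d₂ = d₁ − σ√T = 1.217816 − 0.791072 = 0.426744
N(d₁) = 0.888353,  N(d₂) = 0.665217,  e^(−rT) = 0.931821
E₀ = V₀·N(d₁) − D·e^(−rT)·N(d₂)
   = 408.1230·0.888353 − 228.5374·0.931821·0.665217 = 220.895325
B₀ = V₀ − E₀ = 408.1230 − 220.895325 = 187.227675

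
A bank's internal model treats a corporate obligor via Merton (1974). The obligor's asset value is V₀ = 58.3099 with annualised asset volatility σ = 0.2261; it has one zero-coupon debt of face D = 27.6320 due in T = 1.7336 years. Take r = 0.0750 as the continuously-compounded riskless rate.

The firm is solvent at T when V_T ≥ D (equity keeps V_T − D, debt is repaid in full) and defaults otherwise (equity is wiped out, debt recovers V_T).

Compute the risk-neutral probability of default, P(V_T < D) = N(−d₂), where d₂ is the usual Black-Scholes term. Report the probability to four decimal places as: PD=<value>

PD=0.0026

d₁ = [ln(V₀/D) + (r + σ²/2)T] / (σ√T)
   = [ln(58.3099/27.6320) + (0.0750 + 0.5·0.2261²)·1.7336] / (0.2261·√1.7336)
   = [0.746797 + 0.174332] / 0.297697 = 3.094180
d₂ = d₁ − σ√T = 3.094180 − 0.297697 = 2.796482
risk-neutral PD = N(−d₂) = N(-2.796482) = 0.002583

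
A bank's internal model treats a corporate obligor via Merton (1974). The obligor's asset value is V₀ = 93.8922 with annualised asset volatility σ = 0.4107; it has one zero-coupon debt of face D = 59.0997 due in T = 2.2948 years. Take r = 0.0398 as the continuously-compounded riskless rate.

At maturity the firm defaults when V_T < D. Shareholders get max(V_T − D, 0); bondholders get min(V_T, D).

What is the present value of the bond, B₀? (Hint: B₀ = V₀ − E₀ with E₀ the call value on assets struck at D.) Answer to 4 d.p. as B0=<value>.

d₁ = [ln(V₀/D) + (r + σ²/2)T] / (σ√T)
   = [ln(93.8922/59.0997) + (0.0398 + 0.5·0.4107²)·2.2948] / (0.4107·√2.2948)
   = [0.462921 + 0.284870] / 0.622153 = 1.201942
d₂ = d₁ − σ√T = 1.201942 − 0.622153 = 0.579789
N(d₁) = 0.885307,  N(d₂) = 0.718972,  e^(−rT) = 0.912714
E₀ = V₀·N(d₁) − D·e^(−rT)·N(d₂)
   = 93.8922·0.885307 − 59.0997·0.912714·0.718972 = 44.341300
B₀ = V₀ − E₀ = 93.8922 − 44.341300 = 49.550900

B0=49.5509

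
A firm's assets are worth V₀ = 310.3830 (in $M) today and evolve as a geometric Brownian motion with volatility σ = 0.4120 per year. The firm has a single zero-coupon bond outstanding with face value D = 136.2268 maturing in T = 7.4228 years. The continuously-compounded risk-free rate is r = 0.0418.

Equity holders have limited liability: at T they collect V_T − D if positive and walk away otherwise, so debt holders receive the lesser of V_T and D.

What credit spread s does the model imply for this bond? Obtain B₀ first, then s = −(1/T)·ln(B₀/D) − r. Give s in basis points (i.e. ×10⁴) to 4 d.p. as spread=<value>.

d₁ = [ln(V₀/D) + (r + σ²/2)T] / (σ√T)
   = [ln(310.3830/136.2268) + (0.0418 + 0.5·0.4120²)·7.4228] / (0.4120·√7.4228)
   = [0.823486 + 0.940261] / 1.122486 = 1.571286
d₂ = d₁ − σ√T = 1.571286 − 1.122486 = 0.448799
N(d₁) = 0.941942,  N(d₂) = 0.673212,  e^(−rT) = 0.733247
E₀ = V₀·N(d₁) − D·e^(−rT)·N(d₂)
   = 310.3830·0.941942 − 136.2268·0.733247·0.673212 = 225.117057
B₀ = V₀ − E₀ = 310.3830 − 225.117057 = 85.265943
spread = −(1/T)·ln(B₀/D) − r = −(1/7.4228)·ln(85.265943/136.2268) − 0.0418 = 0.02132255
in basis points: 0.02132255 × 10⁴ = 213.2255 bp

spread=213.2255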